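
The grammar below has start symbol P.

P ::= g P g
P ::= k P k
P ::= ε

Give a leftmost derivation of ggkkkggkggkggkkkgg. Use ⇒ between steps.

P ⇒ gPg   [P ::= g P g]
gPg ⇒ ggPgg   [P ::= g P g]
ggPgg ⇒ ggkPkgg   [P ::= k P k]
ggkPkgg ⇒ ggkkPkkgg   [P ::= k P k]
ggkkPkkgg ⇒ ggkkkPkkkgg   [P ::= k P k]
ggkkkPkkkgg ⇒ ggkkkgPgkkkgg   [P ::= g P g]
ggkkkgPgkkkgg ⇒ ggkkkggPggkkkgg   [P ::= g P g]
ggkkkggPggkkkgg ⇒ ggkkkggkPkggkkkgg   [P ::= k P k]
ggkkkggkPkggkkkgg ⇒ ggkkkggkgPgkggkkkgg   [P ::= g P g]
ggkkkggkgPgkggkkkgg ⇒ ggkkkggkggkggkkkgg   [P ::= ε]

P ⇒ gPg ⇒ ggPgg ⇒ ggkPkgg ⇒ ggkkPkkgg ⇒ ggkkkPkkkgg ⇒ ggkkkgPgkkkgg ⇒ ggkkkggPggkkkgg ⇒ ggkkkggkPkggkkkgg ⇒ ggkkkggkgPgkggkkkgg ⇒ ggkkkggkggkggkkkgg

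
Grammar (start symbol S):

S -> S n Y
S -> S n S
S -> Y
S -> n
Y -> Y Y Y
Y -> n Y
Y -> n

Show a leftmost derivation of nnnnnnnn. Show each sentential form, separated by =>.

S => Y => YYY => nYYY => nnYYY => nnnYYY => nnnnYYY => nnnnnYYY => nnnnnnYY => nnnnnnnY => nnnnnnnn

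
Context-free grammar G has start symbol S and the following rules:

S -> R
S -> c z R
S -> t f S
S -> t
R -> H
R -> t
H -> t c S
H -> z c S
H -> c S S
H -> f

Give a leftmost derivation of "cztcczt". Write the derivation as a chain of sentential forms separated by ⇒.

S ⇒ czR   [S -> c z R]
czR ⇒ czH   [R -> H]
czH ⇒ cztcS   [H -> t c S]
cztcS ⇒ cztcczR   [S -> c z R]
cztcczR ⇒ cztcczt   [R -> t]

S ⇒ czR ⇒ czH ⇒ cztcS ⇒ cztcczR ⇒ cztcczt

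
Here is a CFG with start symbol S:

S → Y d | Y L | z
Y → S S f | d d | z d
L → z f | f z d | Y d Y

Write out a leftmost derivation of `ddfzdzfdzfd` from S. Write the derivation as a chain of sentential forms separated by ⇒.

S ⇒ Yd ⇒ SSfd ⇒ YdSfd ⇒ SSfdSfd ⇒ YLSfdSfd ⇒ ddLSfdSfd ⇒ ddfzdSfdSfd ⇒ ddfzdzfdSfd ⇒ ddfzdzfdzfd

S ⇒ Yd   [S → Y d]
Yd ⇒ SSfd   [Y → S S f]
SSfd ⇒ YdSfd   [S → Y d]
YdSfd ⇒ SSfdSfd   [Y → S S f]
SSfdSfd ⇒ YLSfdSfd   [S → Y L]
YLSfdSfd ⇒ ddLSfdSfd   [Y → d d]
ddLSfdSfd ⇒ ddfzdSfdSfd   [L → f z d]
ddfzdSfdSfd ⇒ ddfzdzfdSfd   [S → z]
ddfzdzfdSfd ⇒ ddfzdzfdzfd   [S → z]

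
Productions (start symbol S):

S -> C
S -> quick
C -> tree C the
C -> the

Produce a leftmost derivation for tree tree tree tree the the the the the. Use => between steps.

S => C   [S -> C]
C => tree C the   [C -> tree C the]
tree C the => tree tree C the the   [C -> tree C the]
tree tree C the the => tree tree tree C the the the   [C -> tree C the]
tree tree tree C the the the => tree tree tree tree C the the the the   [C -> tree C the]
tree tree tree tree C the the the the => tree tree tree tree the the the the the   [C -> the]

S => C => tree C the => tree tree C the the => tree tree tree C the the the => tree tree tree tree C the the the the => tree tree tree tree the the the the the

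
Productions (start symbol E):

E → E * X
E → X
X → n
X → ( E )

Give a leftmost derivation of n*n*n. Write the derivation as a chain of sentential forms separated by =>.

E => E*X => E*X*X => X*X*X => n*X*X => n*n*X => n*n*n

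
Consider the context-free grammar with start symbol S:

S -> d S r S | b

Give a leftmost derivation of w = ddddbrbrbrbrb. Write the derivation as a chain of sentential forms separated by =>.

S=>dSrS=>ddSrSrS=>dddSrSrSrS=>ddddSrSrSrSrS=>ddddbrSrSrSrS=>ddddbrbrSrSrS=>ddddbrbrbrSrS=>ddddbrbrbrbrS=>ddddbrbrbrbrb

S => dSrS   [S -> d S r S]
dSrS => ddSrSrS   [S -> d S r S]
ddSrSrS => dddSrSrSrS   [S -> d S r S]
dddSrSrSrS => ddddSrSrSrSrS   [S -> d S r S]
ddddSrSrSrSrS => ddddbrSrSrSrS   [S -> b]
ddddbrSrSrSrS => ddddbrbrSrSrS   [S -> b]
ddddbrbrSrSrS => ddddbrbrbrSrS   [S -> b]
ddddbrbrbrSrS => ddddbrbrbrbrS   [S -> b]
ddddbrbrbrbrS => ddddbrbrbrbrb   [S -> b]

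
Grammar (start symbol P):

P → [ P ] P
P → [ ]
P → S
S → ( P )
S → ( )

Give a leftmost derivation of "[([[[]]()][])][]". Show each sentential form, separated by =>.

P => [P]P   [P → [ P ] P]
[P]P => [S]P   [P → S]
[S]P => [(P)]P   [S → ( P )]
[(P)]P => [([P]P)]P   [P → [ P ] P]
[([P]P)]P => [([[P]P]P)]P   [P → [ P ] P]
[([[P]P]P)]P => [([[[]]P]P)]P   [P → [ ]]
[([[[]]P]P)]P => [([[[]]S]P)]P   [P → S]
[([[[]]S]P)]P => [([[[]]()]P)]P   [S → ( )]
[([[[]]()]P)]P => [([[[]]()][])]P   [P → [ ]]
[([[[]]()][])]P => [([[[]]()][])][]   [P → [ ]]

P => [P]P => [S]P => [(P)]P => [([P]P)]P => [([[P]P]P)]P => [([[[]]P]P)]P => [([[[]]S]P)]P => [([[[]]()]P)]P => [([[[]]()][])]P => [([[[]]()][])][]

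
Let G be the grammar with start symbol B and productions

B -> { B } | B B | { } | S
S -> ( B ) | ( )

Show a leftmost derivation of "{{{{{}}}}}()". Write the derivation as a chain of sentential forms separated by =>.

B => BB   [B -> B B]
BB => {B}B   [B -> { B }]
{B}B => {{B}}B   [B -> { B }]
{{B}}B => {{{B}}}B   [B -> { B }]
{{{B}}}B => {{{{B}}}}B   [B -> { B }]
{{{{B}}}}B => {{{{{}}}}}B   [B -> { }]
{{{{{}}}}}B => {{{{{}}}}}S   [B -> S]
{{{{{}}}}}S => {{{{{}}}}}()   [S -> ( )]

B => BB => {B}B => {{B}}B => {{{B}}}B => {{{{B}}}}B => {{{{{}}}}}B => {{{{{}}}}}S => {{{{{}}}}}()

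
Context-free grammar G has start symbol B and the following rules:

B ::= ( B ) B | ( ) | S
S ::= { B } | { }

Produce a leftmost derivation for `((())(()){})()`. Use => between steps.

B => (B)B => ((B)B)B => ((())B)B => ((())(B)B)B => ((())(())B)B => ((())(())S)B => ((())(()){})B => ((())(()){})()

B => (B)B   [B ::= ( B ) B]
(B)B => ((B)B)B   [B ::= ( B ) B]
((B)B)B => ((())B)B   [B ::= ( )]
((())B)B => ((())(B)B)B   [B ::= ( B ) B]
((())(B)B)B => ((())(())B)B   [B ::= ( )]
((())(())B)B => ((())(())S)B   [B ::= S]
((())(())S)B => ((())(()){})B   [S ::= { }]
((())(()){})B => ((())(()){})()   [B ::= ( )]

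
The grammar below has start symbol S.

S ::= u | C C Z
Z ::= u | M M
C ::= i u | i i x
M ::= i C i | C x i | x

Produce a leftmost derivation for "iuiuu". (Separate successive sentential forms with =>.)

S => CCZ   [S ::= C C Z]
CCZ => iuCZ   [C ::= i u]
iuCZ => iuiuZ   [C ::= i u]
iuiuZ => iuiuu   [Z ::= u]

S=>CCZ=>iuCZ=>iuiuZ=>iuiuu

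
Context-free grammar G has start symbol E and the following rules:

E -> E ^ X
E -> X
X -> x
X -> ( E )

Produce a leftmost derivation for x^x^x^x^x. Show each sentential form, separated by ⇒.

E⇒E^X⇒E^X^X⇒E^X^X^X⇒E^X^X^X^X⇒X^X^X^X^X⇒x^X^X^X^X⇒x^x^X^X^X⇒x^x^x^X^X⇒x^x^x^x^X⇒x^x^x^x^x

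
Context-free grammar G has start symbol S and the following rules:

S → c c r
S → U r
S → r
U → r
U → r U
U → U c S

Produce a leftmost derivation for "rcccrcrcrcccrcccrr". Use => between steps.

S => Ur   [S → U r]
Ur => UcSr   [U → U c S]
UcSr => UcScSr   [U → U c S]
UcScSr => UcScScSr   [U → U c S]
UcScScSr => UcScScScSr   [U → U c S]
UcScScScSr => UcScScScScSr   [U → U c S]
UcScScScScSr => rcScScScScSr   [U → r]
rcScScScScSr => rcccrcScScScSr   [S → c c r]
rcccrcScScScSr => rcccrcrcScScSr   [S → r]
rcccrcrcScScSr => rcccrcrcrcScSr   [S → r]
rcccrcrcrcScSr => rcccrcrcrcccrcSr   [S → c c r]
rcccrcrcrcccrcSr => rcccrcrcrcccrcccrr   [S → c c r]

S => Ur => UcSr => UcScSr => UcScScSr => UcScScScSr => UcScScScScSr => rcScScScScSr => rcccrcScScScSr => rcccrcrcScScSr => rcccrcrcrcScSr => rcccrcrcrcccrcSr => rcccrcrcrcccrcccrr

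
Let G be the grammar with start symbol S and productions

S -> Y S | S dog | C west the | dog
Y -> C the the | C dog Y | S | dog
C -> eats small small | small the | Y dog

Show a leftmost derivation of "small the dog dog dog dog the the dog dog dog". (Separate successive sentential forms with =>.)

S => Y S   [S -> Y S]
Y S => S S   [Y -> S]
S S => S dog S   [S -> S dog]
S dog S => Y S dog S   [S -> Y S]
Y S dog S => C dog Y S dog S   [Y -> C dog Y]
C dog Y S dog S => small the dog Y S dog S   [C -> small the]
small the dog Y S dog S => small the dog C the the S dog S   [Y -> C the the]
small the dog C the the S dog S => small the dog Y dog the the S dog S   [C -> Y dog]
small the dog Y dog the the S dog S => small the dog S dog the the S dog S   [Y -> S]
small the dog S dog the the S dog S => small the dog Y S dog the the S dog S   [S -> Y S]
small the dog Y S dog the the S dog S => small the dog dog S dog the the S dog S   [Y -> dog]
small the dog dog S dog the the S dog S => small the dog dog dog dog the the S dog S   [S -> dog]
small the dog dog dog dog the the S dog S => small the dog dog dog dog the the dog dog S   [S -> dog]
small the dog dog dog dog the the dog dog S => small the dog dog dog dog the the dog dog dog   [S -> dog]

S => Y S => S S => S dog S => Y S dog S => C dog Y S dog S => small the dog Y S dog S => small the dog C the the S dog S => small the dog Y dog the the S dog S => small the dog S dog the the S dog S => small the dog Y S dog the the S dog S => small the dog dog S dog the the S dog S => small the dog dog dog dog the the S dog S => small the dog dog dog dog the the dog dog S => small the dog dog dog dog the the dog dog dog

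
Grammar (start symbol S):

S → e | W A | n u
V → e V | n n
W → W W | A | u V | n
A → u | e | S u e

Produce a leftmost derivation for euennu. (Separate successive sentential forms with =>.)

S=>WA=>WWA=>AWA=>SueWA=>eueWA=>eueWWA=>euenWA=>euennA=>euennu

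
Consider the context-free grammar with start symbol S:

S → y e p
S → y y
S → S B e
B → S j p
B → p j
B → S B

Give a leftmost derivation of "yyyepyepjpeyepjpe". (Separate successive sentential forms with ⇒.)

S ⇒ SBe   [S → S B e]
SBe ⇒ SBeBe   [S → S B e]
SBeBe ⇒ yyBeBe   [S → y y]
yyBeBe ⇒ yySBeBe   [B → S B]
yySBeBe ⇒ yyyepBeBe   [S → y e p]
yyyepBeBe ⇒ yyyepSjpeBe   [B → S j p]
yyyepSjpeBe ⇒ yyyepyepjpeBe   [S → y e p]
yyyepyepjpeBe ⇒ yyyepyepjpeSjpe   [B → S j p]
yyyepyepjpeSjpe ⇒ yyyepyepjpeyepjpe   [S → y e p]

S⇒SBe⇒SBeBe⇒yyBeBe⇒yySBeBe⇒yyyepBeBe⇒yyyepSjpeBe⇒yyyepyepjpeBe⇒yyyepyepjpeSjpe⇒yyyepyepjpeyepjpe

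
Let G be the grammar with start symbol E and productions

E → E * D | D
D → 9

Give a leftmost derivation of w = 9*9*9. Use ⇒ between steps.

E ⇒ E*D ⇒ E*D*D ⇒ D*D*D ⇒ 9*D*D ⇒ 9*9*D ⇒ 9*9*9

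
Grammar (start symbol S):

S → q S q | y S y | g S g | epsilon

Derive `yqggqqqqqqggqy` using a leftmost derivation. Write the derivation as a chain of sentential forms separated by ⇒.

S ⇒ ySy   [S → y S y]
ySy ⇒ yqSqy   [S → q S q]
yqSqy ⇒ yqgSgqy   [S → g S g]
yqgSgqy ⇒ yqggSggqy   [S → g S g]
yqggSggqy ⇒ yqggqSqggqy   [S → q S q]
yqggqSqggqy ⇒ yqggqqSqqggqy   [S → q S q]
yqggqqSqqggqy ⇒ yqggqqqSqqqggqy   [S → q S q]
yqggqqqSqqqggqy ⇒ yqggqqqqqqggqy   [S → epsilon]

S ⇒ ySy ⇒ yqSqy ⇒ yqgSgqy ⇒ yqggSggqy ⇒ yqggqSqggqy ⇒ yqggqqSqqggqy ⇒ yqggqqqSqqqggqy ⇒ yqggqqqqqqggqy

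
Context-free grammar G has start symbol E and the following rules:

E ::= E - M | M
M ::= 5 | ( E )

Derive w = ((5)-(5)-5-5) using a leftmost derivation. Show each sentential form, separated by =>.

E => M => (E) => (E-M) => (E-M-M) => (E-M-M-M) => (M-M-M-M) => ((E)-M-M-M) => ((M)-M-M-M) => ((5)-M-M-M) => ((5)-(E)-M-M) => ((5)-(M)-M-M) => ((5)-(5)-M-M) => ((5)-(5)-5-M) => ((5)-(5)-5-5)

E => M   [E ::= M]
M => (E)   [M ::= ( E )]
(E) => (E-M)   [E ::= E - M]
(E-M) => (E-M-M)   [E ::= E - M]
(E-M-M) => (E-M-M-M)   [E ::= E - M]
(E-M-M-M) => (M-M-M-M)   [E ::= M]
(M-M-M-M) => ((E)-M-M-M)   [M ::= ( E )]
((E)-M-M-M) => ((M)-M-M-M)   [E ::= M]
((M)-M-M-M) => ((5)-M-M-M)   [M ::= 5]
((5)-M-M-M) => ((5)-(E)-M-M)   [M ::= ( E )]
((5)-(E)-M-M) => ((5)-(M)-M-M)   [E ::= M]
((5)-(M)-M-M) => ((5)-(5)-M-M)   [M ::= 5]
((5)-(5)-M-M) => ((5)-(5)-5-M)   [M ::= 5]
((5)-(5)-5-M) => ((5)-(5)-5-5)   [M ::= 5]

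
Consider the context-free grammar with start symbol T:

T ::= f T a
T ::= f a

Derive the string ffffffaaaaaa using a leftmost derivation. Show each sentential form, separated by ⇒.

T ⇒ fTa ⇒ ffTaa ⇒ fffTaaa ⇒ ffffTaaaa ⇒ fffffTaaaaa ⇒ ffffffaaaaaa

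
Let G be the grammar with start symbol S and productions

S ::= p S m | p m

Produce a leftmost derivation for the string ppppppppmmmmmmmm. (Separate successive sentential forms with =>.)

S => pSm => ppSmm => pppSmmm => ppppSmmmm => pppppSmmmmm => ppppppSmmmmmm => pppppppSmmmmmmm => ppppppppmmmmmmmm

S => pSm   [S ::= p S m]
pSm => ppSmm   [S ::= p S m]
ppSmm => pppSmmm   [S ::= p S m]
pppSmmm => ppppSmmmm   [S ::= p S m]
ppppSmmmm => pppppSmmmmm   [S ::= p S m]
pppppSmmmmm => ppppppSmmmmmm   [S ::= p S m]
ppppppSmmmmmm => pppppppSmmmmmmm   [S ::= p S m]
pppppppSmmmmmmm => ppppppppmmmmmmmm   [S ::= p m]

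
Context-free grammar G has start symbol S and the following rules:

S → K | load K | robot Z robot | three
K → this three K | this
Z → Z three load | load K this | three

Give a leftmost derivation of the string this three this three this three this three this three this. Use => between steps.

S => K => this three K => this three this three K => this three this three this three K => this three this three this three this three K => this three this three this three this three this three K => this three this three this three this three this three this

S => K   [S → K]
K => this three K   [K → this three K]
this three K => this three this three K   [K → this three K]
this three this three K => this three this three this three K   [K → this three K]
this three this three this three K => this three this three this three this three K   [K → this three K]
this three this three this three this three K => this three this three this three this three this three K   [K → this three K]
this three this three this three this three this three K => this three this three this three this three this three this   [K → this]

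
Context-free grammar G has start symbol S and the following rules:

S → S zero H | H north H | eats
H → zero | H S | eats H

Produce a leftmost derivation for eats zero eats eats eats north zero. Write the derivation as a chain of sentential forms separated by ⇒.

S ⇒ H north H ⇒ eats H north H ⇒ eats H S north H ⇒ eats H S S north H ⇒ eats H S S S north H ⇒ eats zero S S S north H ⇒ eats zero eats S S north H ⇒ eats zero eats eats S north H ⇒ eats zero eats eats eats north H ⇒ eats zero eats eats eats north zero

S ⇒ H north H   [S → H north H]
H north H ⇒ eats H north H   [H → eats H]
eats H north H ⇒ eats H S north H   [H → H S]
eats H S north H ⇒ eats H S S north H   [H → H S]
eats H S S north H ⇒ eats H S S S north H   [H → H S]
eats H S S S north H ⇒ eats zero S S S north H   [H → zero]
eats zero S S S north H ⇒ eats zero eats S S north H   [S → eats]
eats zero eats S S north H ⇒ eats zero eats eats S north H   [S → eats]
eats zero eats eats S north H ⇒ eats zero eats eats eats north H   [S → eats]
eats zero eats eats eats north H ⇒ eats zero eats eats eats north zero   [H → zero]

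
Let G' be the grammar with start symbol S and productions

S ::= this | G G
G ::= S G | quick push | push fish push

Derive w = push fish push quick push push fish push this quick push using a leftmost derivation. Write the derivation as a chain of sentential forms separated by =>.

S => G G   [S ::= G G]
G G => push fish push G   [G ::= push fish push]
push fish push G => push fish push S G   [G ::= S G]
push fish push S G => push fish push G G G   [S ::= G G]
push fish push G G G => push fish push quick push G G   [G ::= quick push]
push fish push quick push G G => push fish push quick push push fish push G   [G ::= push fish push]
push fish push quick push push fish push G => push fish push quick push push fish push S G   [G ::= S G]
push fish push quick push push fish push S G => push fish push quick push push fish push this G   [S ::= this]
push fish push quick push push fish push this G => push fish push quick push push fish push this quick push   [G ::= quick push]

S => G G => push fish push G => push fish push S G => push fish push G G G => push fish push quick push G G => push fish push quick push push fish push G => push fish push quick push push fish push S G => push fish push quick push push fish push this G => push fish push quick push push fish push this quick push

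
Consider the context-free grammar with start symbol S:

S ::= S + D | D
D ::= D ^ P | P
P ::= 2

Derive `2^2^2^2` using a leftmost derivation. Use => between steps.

S => D => D^P => D^P^P => D^P^P^P => P^P^P^P => 2^P^P^P => 2^2^P^P => 2^2^2^P => 2^2^2^2

S => D   [S ::= D]
D => D^P   [D ::= D ^ P]
D^P => D^P^P   [D ::= D ^ P]
D^P^P => D^P^P^P   [D ::= D ^ P]
D^P^P^P => P^P^P^P   [D ::= P]
P^P^P^P => 2^P^P^P   [P ::= 2]
2^P^P^P => 2^2^P^P   [P ::= 2]
2^2^P^P => 2^2^2^P   [P ::= 2]
2^2^2^P => 2^2^2^2   [P ::= 2]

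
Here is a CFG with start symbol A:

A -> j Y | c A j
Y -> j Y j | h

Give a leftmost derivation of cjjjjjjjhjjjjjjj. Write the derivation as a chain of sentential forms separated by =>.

A => cAj => cjYj => cjjYjj => cjjjYjjj => cjjjjYjjjj => cjjjjjYjjjjj => cjjjjjjYjjjjjj => cjjjjjjjYjjjjjjj => cjjjjjjjhjjjjjjj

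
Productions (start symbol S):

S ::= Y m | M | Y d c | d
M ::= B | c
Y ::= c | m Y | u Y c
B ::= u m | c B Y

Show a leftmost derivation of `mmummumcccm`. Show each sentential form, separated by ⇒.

S⇒Ym⇒mYm⇒mmYm⇒mmuYcm⇒mmumYcm⇒mmummYcm⇒mmummuYccm⇒mmummumYccm⇒mmummumcccm

S ⇒ Ym   [S ::= Y m]
Ym ⇒ mYm   [Y ::= m Y]
mYm ⇒ mmYm   [Y ::= m Y]
mmYm ⇒ mmuYcm   [Y ::= u Y c]
mmuYcm ⇒ mmumYcm   [Y ::= m Y]
mmumYcm ⇒ mmummYcm   [Y ::= m Y]
mmummYcm ⇒ mmummuYccm   [Y ::= u Y c]
mmummuYccm ⇒ mmummumYccm   [Y ::= m Y]
mmummumYccm ⇒ mmummumcccm   [Y ::= c]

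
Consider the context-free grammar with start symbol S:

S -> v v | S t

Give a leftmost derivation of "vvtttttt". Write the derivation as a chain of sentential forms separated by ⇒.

S⇒St⇒Stt⇒Sttt⇒Stttt⇒Sttttt⇒Stttttt⇒vvtttttt

S ⇒ St   [S -> S t]
St ⇒ Stt   [S -> S t]
Stt ⇒ Sttt   [S -> S t]
Sttt ⇒ Stttt   [S -> S t]
Stttt ⇒ Sttttt   [S -> S t]
Sttttt ⇒ Stttttt   [S -> S t]
Stttttt ⇒ vvtttttt   [S -> v v]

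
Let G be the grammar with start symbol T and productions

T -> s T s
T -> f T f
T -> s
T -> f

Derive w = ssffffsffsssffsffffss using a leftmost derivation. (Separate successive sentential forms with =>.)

T => sTs => ssTss => ssfTfss => ssffTffss => ssfffTfffss => ssffffTffffss => ssffffsTsffffss => ssffffsfTfsffffss => ssffffsffTffsffffss => ssffffsffsTsffsffffss => ssffffsffsssffsffffss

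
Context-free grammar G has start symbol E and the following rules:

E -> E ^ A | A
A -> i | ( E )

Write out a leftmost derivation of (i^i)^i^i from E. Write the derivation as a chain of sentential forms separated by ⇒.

E ⇒ E^A ⇒ E^A^A ⇒ A^A^A ⇒ (E)^A^A ⇒ (E^A)^A^A ⇒ (A^A)^A^A ⇒ (i^A)^A^A ⇒ (i^i)^A^A ⇒ (i^i)^i^A ⇒ (i^i)^i^i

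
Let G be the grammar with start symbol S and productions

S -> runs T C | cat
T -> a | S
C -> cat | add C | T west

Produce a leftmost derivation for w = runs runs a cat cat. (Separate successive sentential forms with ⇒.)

S ⇒ runs T C ⇒ runs S C ⇒ runs runs T C C ⇒ runs runs a C C ⇒ runs runs a cat C ⇒ runs runs a cat cat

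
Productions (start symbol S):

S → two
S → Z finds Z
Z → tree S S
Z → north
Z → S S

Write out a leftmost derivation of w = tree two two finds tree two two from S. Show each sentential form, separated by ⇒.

S ⇒ Z finds Z   [S → Z finds Z]
Z finds Z ⇒ tree S S finds Z   [Z → tree S S]
tree S S finds Z ⇒ tree two S finds Z   [S → two]
tree two S finds Z ⇒ tree two two finds Z   [S → two]
tree two two finds Z ⇒ tree two two finds tree S S   [Z → tree S S]
tree two two finds tree S S ⇒ tree two two finds tree two S   [S → two]
tree two two finds tree two S ⇒ tree two two finds tree two two   [S → two]

S ⇒ Z finds Z ⇒ tree S S finds Z ⇒ tree two S finds Z ⇒ tree two two finds Z ⇒ tree two two finds tree S S ⇒ tree two two finds tree two S ⇒ tree two two finds tree two two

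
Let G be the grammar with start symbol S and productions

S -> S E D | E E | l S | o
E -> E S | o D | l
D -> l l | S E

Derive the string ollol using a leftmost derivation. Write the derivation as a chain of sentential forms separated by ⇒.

S ⇒ EE ⇒ ESE ⇒ oDSE ⇒ ollSE ⇒ olloE ⇒ ollol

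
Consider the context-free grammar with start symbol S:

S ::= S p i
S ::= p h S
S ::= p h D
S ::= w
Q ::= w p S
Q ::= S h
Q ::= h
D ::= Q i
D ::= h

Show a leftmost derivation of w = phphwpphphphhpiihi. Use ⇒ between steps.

S ⇒ phD ⇒ phQi ⇒ phShi ⇒ phphDhi ⇒ phphQihi ⇒ phphwpSihi ⇒ phphwpSpiihi ⇒ phphwpphSpiihi ⇒ phphwpphphSpiihi ⇒ phphwpphphphDpiihi ⇒ phphwpphphphhpiihi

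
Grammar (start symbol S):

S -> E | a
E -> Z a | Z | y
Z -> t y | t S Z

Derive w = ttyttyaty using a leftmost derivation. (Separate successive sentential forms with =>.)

S => E => Z => tSZ => tEZ => tZZ => ttyZ => ttytSZ => ttytEZ => ttytZaZ => ttyttyaZ => ttyttyaty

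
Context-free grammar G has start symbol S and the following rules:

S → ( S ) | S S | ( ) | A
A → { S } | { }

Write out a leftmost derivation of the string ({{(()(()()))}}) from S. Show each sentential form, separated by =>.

S => (S)   [S → ( S )]
(S) => (A)   [S → A]
(A) => ({S})   [A → { S }]
({S}) => ({A})   [S → A]
({A}) => ({{S}})   [A → { S }]
({{S}}) => ({{(S)}})   [S → ( S )]
({{(S)}}) => ({{(SS)}})   [S → S S]
({{(SS)}}) => ({{(()S)}})   [S → ( )]
({{(()S)}}) => ({{(()(S))}})   [S → ( S )]
({{(()(S))}}) => ({{(()(SS))}})   [S → S S]
({{(()(SS))}}) => ({{(()(()S))}})   [S → ( )]
({{(()(()S))}}) => ({{(()(()()))}})   [S → ( )]

S => (S) => (A) => ({S}) => ({A}) => ({{S}}) => ({{(S)}}) => ({{(SS)}}) => ({{(()S)}}) => ({{(()(S))}}) => ({{(()(SS))}}) => ({{(()(()S))}}) => ({{(()(()()))}})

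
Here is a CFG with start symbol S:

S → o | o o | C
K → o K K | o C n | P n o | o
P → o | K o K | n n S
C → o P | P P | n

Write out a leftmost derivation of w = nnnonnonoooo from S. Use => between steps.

S => C => PP => nnSP => nnCP => nnnP => nnnKoK => nnnoKKoK => nnnoPnoKoK => nnnonnSnoKoK => nnnonnonoKoK => nnnonnonoooK => nnnonnonoooo

S => C   [S → C]
C => PP   [C → P P]
PP => nnSP   [P → n n S]
nnSP => nnCP   [S → C]
nnCP => nnnP   [C → n]
nnnP => nnnKoK   [P → K o K]
nnnKoK => nnnoKKoK   [K → o K K]
nnnoKKoK => nnnoPnoKoK   [K → P n o]
nnnoPnoKoK => nnnonnSnoKoK   [P → n n S]
nnnonnSnoKoK => nnnonnonoKoK   [S → o]
nnnonnonoKoK => nnnonnonoooK   [K → o]
nnnonnonoooK => nnnonnonoooo   [K → o]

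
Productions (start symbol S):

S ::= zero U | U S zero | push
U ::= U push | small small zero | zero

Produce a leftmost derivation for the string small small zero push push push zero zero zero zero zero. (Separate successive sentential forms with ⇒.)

S ⇒ U S zero ⇒ U push S zero ⇒ U push push S zero ⇒ U push push push S zero ⇒ small small zero push push push S zero ⇒ small small zero push push push U S zero zero ⇒ small small zero push push push zero S zero zero ⇒ small small zero push push push zero zero U zero zero ⇒ small small zero push push push zero zero zero zero zero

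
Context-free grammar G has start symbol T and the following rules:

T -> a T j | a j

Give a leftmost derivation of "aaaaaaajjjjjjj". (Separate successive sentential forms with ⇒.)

T ⇒ aTj   [T -> a T j]
aTj ⇒ aaTjj   [T -> a T j]
aaTjj ⇒ aaaTjjj   [T -> a T j]
aaaTjjj ⇒ aaaaTjjjj   [T -> a T j]
aaaaTjjjj ⇒ aaaaaTjjjjj   [T -> a T j]
aaaaaTjjjjj ⇒ aaaaaaTjjjjjj   [T -> a T j]
aaaaaaTjjjjjj ⇒ aaaaaaajjjjjjj   [T -> a j]

T ⇒ aTj ⇒ aaTjj ⇒ aaaTjjj ⇒ aaaaTjjjj ⇒ aaaaaTjjjjj ⇒ aaaaaaTjjjjjj ⇒ aaaaaaajjjjjjj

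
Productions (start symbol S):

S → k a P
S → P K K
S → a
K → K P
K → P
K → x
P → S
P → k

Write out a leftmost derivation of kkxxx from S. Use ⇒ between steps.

S ⇒ PKK   [S → P K K]
PKK ⇒ SKK   [P → S]
SKK ⇒ PKKKK   [S → P K K]
PKKKK ⇒ kKKKK   [P → k]
kKKKK ⇒ kPKKK   [K → P]
kPKKK ⇒ kkKKK   [P → k]
kkKKK ⇒ kkxKK   [K → x]
kkxKK ⇒ kkxxK   [K → x]
kkxxK ⇒ kkxxx   [K → x]

S ⇒ PKK ⇒ SKK ⇒ PKKKK ⇒ kKKKK ⇒ kPKKK ⇒ kkKKK ⇒ kkxKK ⇒ kkxxK ⇒ kkxxx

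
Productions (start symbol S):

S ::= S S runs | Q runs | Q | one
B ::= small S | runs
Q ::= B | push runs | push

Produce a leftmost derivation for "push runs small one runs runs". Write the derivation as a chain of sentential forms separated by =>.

S => S S runs => Q runs S runs => push runs S runs => push runs Q runs runs => push runs B runs runs => push runs small S runs runs => push runs small one runs runs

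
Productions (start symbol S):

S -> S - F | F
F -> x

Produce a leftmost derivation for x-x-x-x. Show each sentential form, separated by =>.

S => S-F => S-F-F => S-F-F-F => F-F-F-F => x-F-F-F => x-x-F-F => x-x-x-F => x-x-x-x

S => S-F   [S -> S - F]
S-F => S-F-F   [S -> S - F]
S-F-F => S-F-F-F   [S -> S - F]
S-F-F-F => F-F-F-F   [S -> F]
F-F-F-F => x-F-F-F   [F -> x]
x-F-F-F => x-x-F-F   [F -> x]
x-x-F-F => x-x-x-F   [F -> x]
x-x-x-F => x-x-x-x   [F -> x]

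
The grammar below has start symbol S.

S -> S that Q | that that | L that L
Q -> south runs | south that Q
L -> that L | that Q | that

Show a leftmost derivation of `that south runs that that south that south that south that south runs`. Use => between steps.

S => L that L => that Q that L => that south runs that L => that south runs that that Q => that south runs that that south that Q => that south runs that that south that south that Q => that south runs that that south that south that south that Q => that south runs that that south that south that south that south runs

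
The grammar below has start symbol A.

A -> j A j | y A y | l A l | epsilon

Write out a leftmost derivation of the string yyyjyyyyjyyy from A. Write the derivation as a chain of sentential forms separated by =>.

A => yAy   [A -> y A y]
yAy => yyAyy   [A -> y A y]
yyAyy => yyyAyyy   [A -> y A y]
yyyAyyy => yyyjAjyyy   [A -> j A j]
yyyjAjyyy => yyyjyAyjyyy   [A -> y A y]
yyyjyAyjyyy => yyyjyyAyyjyyy   [A -> y A y]
yyyjyyAyyjyyy => yyyjyyyyjyyy   [A -> epsilon]

A => yAy => yyAyy => yyyAyyy => yyyjAjyyy => yyyjyAyjyyy => yyyjyyAyyjyyy => yyyjyyyyjyyy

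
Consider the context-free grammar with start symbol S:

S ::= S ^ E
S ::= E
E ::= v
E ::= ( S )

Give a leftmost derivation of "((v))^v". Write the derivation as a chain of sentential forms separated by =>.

S => S^E => E^E => (S)^E => (E)^E => ((S))^E => ((E))^E => ((v))^E => ((v))^v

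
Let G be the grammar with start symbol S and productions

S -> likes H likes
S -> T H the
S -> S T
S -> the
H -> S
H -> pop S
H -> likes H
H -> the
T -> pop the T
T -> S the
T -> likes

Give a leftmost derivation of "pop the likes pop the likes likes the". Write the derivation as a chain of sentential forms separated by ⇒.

S ⇒ T H the ⇒ pop the T H the ⇒ pop the likes H the ⇒ pop the likes pop S the ⇒ pop the likes pop S T the ⇒ pop the likes pop S T T the ⇒ pop the likes pop the T T the ⇒ pop the likes pop the likes T the ⇒ pop the likes pop the likes likes the

S ⇒ T H the   [S -> T H the]
T H the ⇒ pop the T H the   [T -> pop the T]
pop the T H the ⇒ pop the likes H the   [T -> likes]
pop the likes H the ⇒ pop the likes pop S the   [H -> pop S]
pop the likes pop S the ⇒ pop the likes pop S T the   [S -> S T]
pop the likes pop S T the ⇒ pop the likes pop S T T the   [S -> S T]
pop the likes pop S T T the ⇒ pop the likes pop the T T the   [S -> the]
pop the likes pop the T T the ⇒ pop the likes pop the likes T the   [T -> likes]
pop the likes pop the likes T the ⇒ pop the likes pop the likes likes the   [T -> likes]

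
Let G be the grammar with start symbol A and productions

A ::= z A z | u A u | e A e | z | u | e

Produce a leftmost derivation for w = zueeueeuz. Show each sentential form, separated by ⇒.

A ⇒ zAz   [A ::= z A z]
zAz ⇒ zuAuz   [A ::= u A u]
zuAuz ⇒ zueAeuz   [A ::= e A e]
zueAeuz ⇒ zueeAeeuz   [A ::= e A e]
zueeAeeuz ⇒ zueeueeuz   [A ::= u]

A ⇒ zAz ⇒ zuAuz ⇒ zueAeuz ⇒ zueeAeeuz ⇒ zueeueeuz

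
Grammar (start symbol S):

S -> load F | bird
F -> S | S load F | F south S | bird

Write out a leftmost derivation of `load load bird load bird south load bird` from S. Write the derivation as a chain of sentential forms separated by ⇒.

S ⇒ load F ⇒ load S ⇒ load load F ⇒ load load F south S ⇒ load load S load F south S ⇒ load load bird load F south S ⇒ load load bird load bird south S ⇒ load load bird load bird south load F ⇒ load load bird load bird south load bird

S ⇒ load F   [S -> load F]
load F ⇒ load S   [F -> S]
load S ⇒ load load F   [S -> load F]
load load F ⇒ load load F south S   [F -> F south S]
load load F south S ⇒ load load S load F south S   [F -> S load F]
load load S load F south S ⇒ load load bird load F south S   [S -> bird]
load load bird load F south S ⇒ load load bird load bird south S   [F -> bird]
load load bird load bird south S ⇒ load load bird load bird south load F   [S -> load F]
load load bird load bird south load F ⇒ load load bird load bird south load bird   [F -> bird]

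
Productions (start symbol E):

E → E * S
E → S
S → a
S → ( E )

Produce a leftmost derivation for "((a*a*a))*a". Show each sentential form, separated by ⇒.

E ⇒ E*S ⇒ S*S ⇒ (E)*S ⇒ (S)*S ⇒ ((E))*S ⇒ ((E*S))*S ⇒ ((E*S*S))*S ⇒ ((S*S*S))*S ⇒ ((a*S*S))*S ⇒ ((a*a*S))*S ⇒ ((a*a*a))*S ⇒ ((a*a*a))*a

E ⇒ E*S   [E → E * S]
E*S ⇒ S*S   [E → S]
S*S ⇒ (E)*S   [S → ( E )]
(E)*S ⇒ (S)*S   [E → S]
(S)*S ⇒ ((E))*S   [S → ( E )]
((E))*S ⇒ ((E*S))*S   [E → E * S]
((E*S))*S ⇒ ((E*S*S))*S   [E → E * S]
((E*S*S))*S ⇒ ((S*S*S))*S   [E → S]
((S*S*S))*S ⇒ ((a*S*S))*S   [S → a]
((a*S*S))*S ⇒ ((a*a*S))*S   [S → a]
((a*a*S))*S ⇒ ((a*a*a))*S   [S → a]
((a*a*a))*S ⇒ ((a*a*a))*a   [S → a]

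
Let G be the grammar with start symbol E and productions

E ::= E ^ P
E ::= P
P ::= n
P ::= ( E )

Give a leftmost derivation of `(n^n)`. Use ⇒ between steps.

E ⇒ P ⇒ (E) ⇒ (E^P) ⇒ (P^P) ⇒ (n^P) ⇒ (n^n)

E ⇒ P   [E ::= P]
P ⇒ (E)   [P ::= ( E )]
(E) ⇒ (E^P)   [E ::= E ^ P]
(E^P) ⇒ (P^P)   [E ::= P]
(P^P) ⇒ (n^P)   [P ::= n]
(n^P) ⇒ (n^n)   [P ::= n]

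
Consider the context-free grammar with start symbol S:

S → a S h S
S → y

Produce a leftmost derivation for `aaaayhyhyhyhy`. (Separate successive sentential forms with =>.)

S => aShS   [S → a S h S]
aShS => aaShShS   [S → a S h S]
aaShShS => aaaShShShS   [S → a S h S]
aaaShShShS => aaaaShShShShS   [S → a S h S]
aaaaShShShShS => aaaayhShShShS   [S → y]
aaaayhShShShS => aaaayhyhShShS   [S → y]
aaaayhyhShShS => aaaayhyhyhShS   [S → y]
aaaayhyhyhShS => aaaayhyhyhyhS   [S → y]
aaaayhyhyhyhS => aaaayhyhyhyhy   [S → y]

S => aShS => aaShShS => aaaShShShS => aaaaShShShShS => aaaayhShShShS => aaaayhyhShShS => aaaayhyhyhShS => aaaayhyhyhyhS => aaaayhyhyhyhy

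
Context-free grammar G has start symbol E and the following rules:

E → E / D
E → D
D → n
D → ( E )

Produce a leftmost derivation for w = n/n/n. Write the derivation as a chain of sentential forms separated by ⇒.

E ⇒ E/D   [E → E / D]
E/D ⇒ E/D/D   [E → E / D]
E/D/D ⇒ D/D/D   [E → D]
D/D/D ⇒ n/D/D   [D → n]
n/D/D ⇒ n/n/D   [D → n]
n/n/D ⇒ n/n/n   [D → n]

E ⇒ E/D ⇒ E/D/D ⇒ D/D/D ⇒ n/D/D ⇒ n/n/D ⇒ n/n/n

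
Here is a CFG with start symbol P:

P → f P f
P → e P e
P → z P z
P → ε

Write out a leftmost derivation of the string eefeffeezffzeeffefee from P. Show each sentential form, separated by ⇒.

P ⇒ ePe   [P → e P e]
ePe ⇒ eePee   [P → e P e]
eePee ⇒ eefPfee   [P → f P f]
eefPfee ⇒ eefePefee   [P → e P e]
eefePefee ⇒ eefefPfefee   [P → f P f]
eefefPfefee ⇒ eefeffPffefee   [P → f P f]
eefeffPffefee ⇒ eefeffePeffefee   [P → e P e]
eefeffePeffefee ⇒ eefeffeePeeffefee   [P → e P e]
eefeffeePeeffefee ⇒ eefeffeezPzeeffefee   [P → z P z]
eefeffeezPzeeffefee ⇒ eefeffeezfPfzeeffefee   [P → f P f]
eefeffeezfPfzeeffefee ⇒ eefeffeezffzeeffefee   [P → ε]

P ⇒ ePe ⇒ eePee ⇒ eefPfee ⇒ eefePefee ⇒ eefefPfefee ⇒ eefeffPffefee ⇒ eefeffePeffefee ⇒ eefeffeePeeffefee ⇒ eefeffeezPzeeffefee ⇒ eefeffeezfPfzeeffefee ⇒ eefeffeezffzeeffefee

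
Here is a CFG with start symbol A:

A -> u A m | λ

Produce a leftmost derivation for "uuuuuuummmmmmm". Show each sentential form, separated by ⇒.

A ⇒ uAm   [A -> u A m]
uAm ⇒ uuAmm   [A -> u A m]
uuAmm ⇒ uuuAmmm   [A -> u A m]
uuuAmmm ⇒ uuuuAmmmm   [A -> u A m]
uuuuAmmmm ⇒ uuuuuAmmmmm   [A -> u A m]
uuuuuAmmmmm ⇒ uuuuuuAmmmmmm   [A -> u A m]
uuuuuuAmmmmmm ⇒ uuuuuuuAmmmmmmm   [A -> u A m]
uuuuuuuAmmmmmmm ⇒ uuuuuuummmmmmm   [A -> λ]

A ⇒ uAm ⇒ uuAmm ⇒ uuuAmmm ⇒ uuuuAmmmm ⇒ uuuuuAmmmmm ⇒ uuuuuuAmmmmmm ⇒ uuuuuuuAmmmmmmm ⇒ uuuuuuummmmmmm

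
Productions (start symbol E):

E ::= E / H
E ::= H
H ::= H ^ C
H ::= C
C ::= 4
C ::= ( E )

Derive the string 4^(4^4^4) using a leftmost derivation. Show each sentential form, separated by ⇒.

E ⇒ H ⇒ H^C ⇒ C^C ⇒ 4^C ⇒ 4^(E) ⇒ 4^(H) ⇒ 4^(H^C) ⇒ 4^(H^C^C) ⇒ 4^(C^C^C) ⇒ 4^(4^C^C) ⇒ 4^(4^4^C) ⇒ 4^(4^4^4)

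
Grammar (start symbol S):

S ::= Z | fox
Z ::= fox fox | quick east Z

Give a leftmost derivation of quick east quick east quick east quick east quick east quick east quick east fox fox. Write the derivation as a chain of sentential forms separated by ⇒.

S ⇒ Z   [S ::= Z]
Z ⇒ quick east Z   [Z ::= quick east Z]
quick east Z ⇒ quick east quick east Z   [Z ::= quick east Z]
quick east quick east Z ⇒ quick east quick east quick east Z   [Z ::= quick east Z]
quick east quick east quick east Z ⇒ quick east quick east quick east quick east Z   [Z ::= quick east Z]
quick east quick east quick east quick east Z ⇒ quick east quick east quick east quick east quick east Z   [Z ::= quick east Z]
quick east quick east quick east quick east quick east Z ⇒ quick east quick east quick east quick east quick east quick east Z   [Z ::= quick east Z]
quick east quick east quick east quick east quick east quick east Z ⇒ quick east quick east quick east quick east quick east quick east quick east Z   [Z ::= quick east Z]
quick east quick east quick east quick east quick east quick east quick east Z ⇒ quick east quick east quick east quick east quick east quick east quick east fox fox   [Z ::= fox fox]

S ⇒ Z ⇒ quick east Z ⇒ quick east quick east Z ⇒ quick east quick east quick east Z ⇒ quick east quick east quick east quick east Z ⇒ quick east quick east quick east quick east quick east Z ⇒ quick east quick east quick east quick east quick east quick east Z ⇒ quick east quick east quick east quick east quick east quick east quick east Z ⇒ quick east quick east quick east quick east quick east quick east quick east fox fox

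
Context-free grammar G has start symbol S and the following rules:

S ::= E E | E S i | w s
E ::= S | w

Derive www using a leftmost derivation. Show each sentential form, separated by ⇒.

S⇒EE⇒SE⇒EEE⇒wEE⇒wwE⇒www

S ⇒ EE   [S ::= E E]
EE ⇒ SE   [E ::= S]
SE ⇒ EEE   [S ::= E E]
EEE ⇒ wEE   [E ::= w]
wEE ⇒ wwE   [E ::= w]
wwE ⇒ www   [E ::= w]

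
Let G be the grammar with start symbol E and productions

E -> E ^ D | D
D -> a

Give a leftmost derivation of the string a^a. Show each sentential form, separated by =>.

E => E^D   [E -> E ^ D]
E^D => D^D   [E -> D]
D^D => a^D   [D -> a]
a^D => a^a   [D -> a]

E => E^D => D^D => a^D => a^a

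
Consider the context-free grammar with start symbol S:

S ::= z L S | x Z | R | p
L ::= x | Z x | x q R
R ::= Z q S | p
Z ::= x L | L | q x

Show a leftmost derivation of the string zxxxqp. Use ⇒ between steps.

S⇒zLS⇒zxS⇒zxxZ⇒zxxL⇒zxxxqR⇒zxxxqp

S ⇒ zLS   [S ::= z L S]
zLS ⇒ zxS   [L ::= x]
zxS ⇒ zxxZ   [S ::= x Z]
zxxZ ⇒ zxxL   [Z ::= L]
zxxL ⇒ zxxxqR   [L ::= x q R]
zxxxqR ⇒ zxxxqp   [R ::= p]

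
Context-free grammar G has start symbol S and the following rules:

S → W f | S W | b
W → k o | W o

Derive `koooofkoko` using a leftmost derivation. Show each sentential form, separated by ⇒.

S ⇒ SW ⇒ SWW ⇒ WfWW ⇒ WofWW ⇒ WoofWW ⇒ WooofWW ⇒ koooofWW ⇒ koooofkoW ⇒ koooofkoko

S ⇒ SW   [S → S W]
SW ⇒ SWW   [S → S W]
SWW ⇒ WfWW   [S → W f]
WfWW ⇒ WofWW   [W → W o]
WofWW ⇒ WoofWW   [W → W o]
WoofWW ⇒ WooofWW   [W → W o]
WooofWW ⇒ koooofWW   [W → k o]
koooofWW ⇒ koooofkoW   [W → k o]
koooofkoW ⇒ koooofkoko   [W → k o]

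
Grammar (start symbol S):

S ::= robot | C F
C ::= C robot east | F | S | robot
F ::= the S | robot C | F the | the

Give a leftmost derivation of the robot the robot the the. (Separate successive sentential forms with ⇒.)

S ⇒ C F ⇒ F F ⇒ the F ⇒ the robot C ⇒ the robot F ⇒ the robot F the ⇒ the robot F the the ⇒ the robot the S the the ⇒ the robot the robot the the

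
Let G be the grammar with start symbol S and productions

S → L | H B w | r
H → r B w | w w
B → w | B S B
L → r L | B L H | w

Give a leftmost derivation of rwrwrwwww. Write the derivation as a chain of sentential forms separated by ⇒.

S⇒HBw⇒rBwBw⇒rBSBwBw⇒rBSBSBwBw⇒rwSBSBwBw⇒rwrBSBwBw⇒rwrwSBwBw⇒rwrwrBwBw⇒rwrwrwwBw⇒rwrwrwwww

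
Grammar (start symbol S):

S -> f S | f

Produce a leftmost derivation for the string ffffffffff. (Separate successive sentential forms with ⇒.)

S ⇒ fS   [S -> f S]
fS ⇒ ffS   [S -> f S]
ffS ⇒ fffS   [S -> f S]
fffS ⇒ ffffS   [S -> f S]
ffffS ⇒ fffffS   [S -> f S]
fffffS ⇒ ffffffS   [S -> f S]
ffffffS ⇒ fffffffS   [S -> f S]
fffffffS ⇒ ffffffffS   [S -> f S]
ffffffffS ⇒ fffffffffS   [S -> f S]
fffffffffS ⇒ ffffffffff   [S -> f]

S⇒fS⇒ffS⇒fffS⇒ffffS⇒fffffS⇒ffffffS⇒fffffffS⇒ffffffffS⇒fffffffffS⇒ffffffffff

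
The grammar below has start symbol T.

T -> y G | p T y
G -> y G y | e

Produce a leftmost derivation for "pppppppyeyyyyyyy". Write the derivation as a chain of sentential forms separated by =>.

T => pTy => ppTyy => pppTyyy => ppppTyyyy => pppppTyyyyy => ppppppTyyyyyy => pppppppTyyyyyyy => pppppppyGyyyyyyy => pppppppyeyyyyyyy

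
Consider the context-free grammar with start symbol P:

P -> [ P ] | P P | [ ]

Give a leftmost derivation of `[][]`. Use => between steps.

P => PP => []P => [][]

P => PP   [P -> P P]
PP => []P   [P -> [ ]]
[]P => [][]   [P -> [ ]]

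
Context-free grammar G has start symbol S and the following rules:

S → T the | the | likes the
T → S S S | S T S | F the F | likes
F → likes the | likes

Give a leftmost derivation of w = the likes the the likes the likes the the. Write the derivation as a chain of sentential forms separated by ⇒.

S ⇒ T the ⇒ S S S the ⇒ T the S S the ⇒ S T S the S S the ⇒ the T S the S S the ⇒ the likes S the S S the ⇒ the likes the the S S the ⇒ the likes the the likes the S the ⇒ the likes the the likes the likes the the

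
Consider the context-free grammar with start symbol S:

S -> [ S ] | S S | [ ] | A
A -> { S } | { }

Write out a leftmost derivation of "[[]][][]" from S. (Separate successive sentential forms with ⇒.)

S ⇒ SS   [S -> S S]
SS ⇒ SSS   [S -> S S]
SSS ⇒ [S]SS   [S -> [ S ]]
[S]SS ⇒ [[]]SS   [S -> [ ]]
[[]]SS ⇒ [[]][]S   [S -> [ ]]
[[]][]S ⇒ [[]][][]   [S -> [ ]]

S⇒SS⇒SSS⇒[S]SS⇒[[]]SS⇒[[]][]S⇒[[]][][]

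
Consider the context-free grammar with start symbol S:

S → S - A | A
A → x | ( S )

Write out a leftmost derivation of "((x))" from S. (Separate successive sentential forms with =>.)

S => A => (S) => (A) => ((S)) => ((A)) => ((x))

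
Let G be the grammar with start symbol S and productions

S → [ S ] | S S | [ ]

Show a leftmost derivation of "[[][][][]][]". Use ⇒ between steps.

S ⇒ SS   [S → S S]
SS ⇒ [S]S   [S → [ S ]]
[S]S ⇒ [SS]S   [S → S S]
[SS]S ⇒ [SSS]S   [S → S S]
[SSS]S ⇒ [SSSS]S   [S → S S]
[SSSS]S ⇒ [[]SSS]S   [S → [ ]]
[[]SSS]S ⇒ [[][]SS]S   [S → [ ]]
[[][]SS]S ⇒ [[][][]S]S   [S → [ ]]
[[][][]S]S ⇒ [[][][][]]S   [S → [ ]]
[[][][][]]S ⇒ [[][][][]][]   [S → [ ]]

S ⇒ SS ⇒ [S]S ⇒ [SS]S ⇒ [SSS]S ⇒ [SSSS]S ⇒ [[]SSS]S ⇒ [[][]SS]S ⇒ [[][][]S]S ⇒ [[][][][]]S ⇒ [[][][][]][]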